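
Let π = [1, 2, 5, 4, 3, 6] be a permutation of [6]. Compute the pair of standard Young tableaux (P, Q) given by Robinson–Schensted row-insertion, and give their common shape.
P = [1, 2, 3, 6] / [4] / [5];  Q = [1, 2, 3, 6] / [4] / [5];  common shape = (4, 1, 1)

Row-insert the values π_1, π_2, … into P one at a time, bumping the leftmost entry strictly greater than the inserted value down to the next row. The recording tableau Q records, in position (i, j), the step at which that cell was added to P.
  Insert 1 (step 1): P = [1];  Q = [1]
  Insert 2 (step 2): P = [1, 2];  Q = [1, 2]
  Insert 5 (step 3): P = [1, 2, 5];  Q = [1, 2, 3]
  Insert 4 (step 4): P = [1, 2, 4] / [5];  Q = [1, 2, 3] / [4]
  Insert 3 (step 5): P = [1, 2, 3] / [4] / [5];  Q = [1, 2, 3] / [4] / [5]
  Insert 6 (step 6): P = [1, 2, 3, 6] / [4] / [5];  Q = [1, 2, 3, 6] / [4] / [5]
Final shape: (4, 1, 1).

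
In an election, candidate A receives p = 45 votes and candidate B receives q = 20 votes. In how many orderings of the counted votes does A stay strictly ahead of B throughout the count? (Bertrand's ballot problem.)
Strict-lead orderings = 10899847657028400

Total orderings of the 65 votes with 45 for A: C(65, 45) = 28339603908273840. By the Bertrand ballot formula (Cycle Lemma / reflection principle), the number of orderings in which A is strictly ahead of B throughout is (p − q)/(p + q) · C(p + q, p) = (45 − 20)/(45 + 20) · 28339603908273840 = 10899847657028400.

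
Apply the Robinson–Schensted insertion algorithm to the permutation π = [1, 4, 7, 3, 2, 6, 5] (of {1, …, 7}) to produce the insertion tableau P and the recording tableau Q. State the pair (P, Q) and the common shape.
P = [1, 2, 5] / [3, 6] / [4, 7];  Q = [1, 2, 3] / [4, 6] / [5, 7];  common shape = (3, 2, 2)

Row-insert the values π_1, π_2, … into P one at a time, bumping the leftmost entry strictly greater than the inserted value down to the next row. The recording tableau Q records, in position (i, j), the step at which that cell was added to P.
  Insert 1 (step 1): P = [1];  Q = [1]
  Insert 4 (step 2): P = [1, 4];  Q = [1, 2]
  Insert 7 (step 3): P = [1, 4, 7];  Q = [1, 2, 3]
  Insert 3 (step 4): P = [1, 3, 7] / [4];  Q = [1, 2, 3] / [4]
  Insert 2 (step 5): P = [1, 2, 7] / [3] / [4];  Q = [1, 2, 3] / [4] / [5]
  Insert 6 (step 6): P = [1, 2, 6] / [3, 7] / [4];  Q = [1, 2, 3] / [4, 6] / [5]
  Insert 5 (step 7): P = [1, 2, 5] / [3, 6] / [4, 7];  Q = [1, 2, 3] / [4, 6] / [5, 7]
Final shape: (3, 2, 2).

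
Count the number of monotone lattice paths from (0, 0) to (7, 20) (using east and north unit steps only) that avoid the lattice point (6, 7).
Number of paths = 864006

Total paths from (0, 0) to (7, 20): C(27, 7) = 888030. Paths through (6, 7): (paths (0, 0) → (6, 7)) × (paths (6, 7) → (7, 20)) = C(13, 6) · C(14, 1) = 1716 · 14 = 24024. Avoidance count = 888030 − 24024 = 864006.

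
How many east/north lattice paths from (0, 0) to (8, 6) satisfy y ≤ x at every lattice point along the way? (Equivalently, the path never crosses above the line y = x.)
Number of paths = 1001

By the reflection principle (André's argument), the number of monotone paths to (8, 6) with n ≤ m that never go above y = x is C(14, 8) − C(14, 9) = 3003 − 2002 = 1001.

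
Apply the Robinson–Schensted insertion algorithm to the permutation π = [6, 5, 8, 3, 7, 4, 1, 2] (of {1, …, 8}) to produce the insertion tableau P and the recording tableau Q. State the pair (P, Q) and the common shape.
P = [1, 2] / [3, 4] / [5, 7] / [6, 8];  Q = [1, 3] / [2, 5] / [4, 6] / [7, 8];  common shape = (2, 2, 2, 2)

Row-insert the values π_1, π_2, … into P one at a time, bumping the leftmost entry strictly greater than the inserted value down to the next row. The recording tableau Q records, in position (i, j), the step at which that cell was added to P.
  Insert 6 (step 1): P = [6];  Q = [1]
  Insert 5 (step 2): P = [5] / [6];  Q = [1] / [2]
  Insert 8 (step 3): P = [5, 8] / [6];  Q = [1, 3] / [2]
  Insert 3 (step 4): P = [3, 8] / [5] / [6];  Q = [1, 3] / [2] / [4]
  Insert 7 (step 5): P = [3, 7] / [5, 8] / [6];  Q = [1, 3] / [2, 5] / [4]
  Insert 4 (step 6): P = [3, 4] / [5, 7] / [6, 8];  Q = [1, 3] / [2, 5] / [4, 6]
  Insert 1 (step 7): P = [1, 4] / [3, 7] / [5, 8] / [6];  Q = [1, 3] / [2, 5] / [4, 6] / [7]
  Insert 2 (step 8): P = [1, 2] / [3, 4] / [5, 7] / [6, 8];  Q = [1, 3] / [2, 5] / [4, 6] / [7, 8]
Final shape: (2, 2, 2, 2).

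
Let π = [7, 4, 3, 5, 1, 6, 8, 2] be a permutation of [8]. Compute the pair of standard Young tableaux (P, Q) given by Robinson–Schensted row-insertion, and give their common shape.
P = [1, 2, 6, 8] / [3, 5] / [4] / [7];  Q = [1, 4, 6, 7] / [2, 8] / [3] / [5];  common shape = (4, 2, 1, 1)

Row-insert the values π_1, π_2, … into P one at a time, bumping the leftmost entry strictly greater than the inserted value down to the next row. The recording tableau Q records, in position (i, j), the step at which that cell was added to P.
  Insert 7 (step 1): P = [7];  Q = [1]
  Insert 4 (step 2): P = [4] / [7];  Q = [1] / [2]
  Insert 3 (step 3): P = [3] / [4] / [7];  Q = [1] / [2] / [3]
  Insert 5 (step 4): P = [3, 5] / [4] / [7];  Q = [1, 4] / [2] / [3]
  Insert 1 (step 5): P = [1, 5] / [3] / [4] / [7];  Q = [1, 4] / [2] / [3] / [5]
  Insert 6 (step 6): P = [1, 5, 6] / [3] / [4] / [7];  Q = [1, 4, 6] / [2] / [3] / [5]
  Insert 8 (step 7): P = [1, 5, 6, 8] / [3] / [4] / [7];  Q = [1, 4, 6, 7] / [2] / [3] / [5]
  Insert 2 (step 8): P = [1, 2, 6, 8] / [3, 5] / [4] / [7];  Q = [1, 4, 6, 7] / [2, 8] / [3] / [5]
Final shape: (4, 2, 1, 1).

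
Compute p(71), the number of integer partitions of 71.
p(71) = 4697205

Compute p(n) via the recurrence p(n, m) = p(n, m−1) + p(n−m, m), where p(n, m) counts partitions of n with all parts ≤ m and p(n) = p(n, n). The base cases are p(0, m) = 1 and p(n, 0) = 0 for n > 0. Filling the table yields p(71) = 4697205. (Euler's pentagonal recurrence is an alternative.)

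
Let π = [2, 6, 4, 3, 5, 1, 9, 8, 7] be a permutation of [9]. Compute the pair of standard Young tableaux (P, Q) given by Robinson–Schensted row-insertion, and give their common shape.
P = [1, 3, 5, 7] / [2, 8] / [4, 9] / [6];  Q = [1, 2, 5, 7] / [3, 8] / [4, 9] / [6];  common shape = (4, 2, 2, 1)

Row-insert the values π_1, π_2, … into P one at a time, bumping the leftmost entry strictly greater than the inserted value down to the next row. The recording tableau Q records, in position (i, j), the step at which that cell was added to P.
  Insert 2 (step 1): P = [2];  Q = [1]
  Insert 6 (step 2): P = [2, 6];  Q = [1, 2]
  Insert 4 (step 3): P = [2, 4] / [6];  Q = [1, 2] / [3]
  Insert 3 (step 4): P = [2, 3] / [4] / [6];  Q = [1, 2] / [3] / [4]
  Insert 5 (step 5): P = [2, 3, 5] / [4] / [6];  Q = [1, 2, 5] / [3] / [4]
  Insert 1 (step 6): P = [1, 3, 5] / [2] / [4] / [6];  Q = [1, 2, 5] / [3] / [4] / [6]
  Insert 9 (step 7): P = [1, 3, 5, 9] / [2] / [4] / [6];  Q = [1, 2, 5, 7] / [3] / [4] / [6]
  Insert 8 (step 8): P = [1, 3, 5, 8] / [2, 9] / [4] / [6];  Q = [1, 2, 5, 7] / [3, 8] / [4] / [6]
  Insert 7 (step 9): P = [1, 3, 5, 7] / [2, 8] / [4, 9] / [6];  Q = [1, 2, 5, 7] / [3, 8] / [4, 9] / [6]
Final shape: (4, 2, 2, 1).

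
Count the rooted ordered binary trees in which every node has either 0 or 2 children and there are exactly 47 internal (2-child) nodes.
C_47 = 33868773757191046886429490

These full binary trees are counted by the Catalan number C_n = (1/(n + 1)) · C(2n, n). For n = 47: C_47 = (1/48) · C(94, 47) = 1625701140345170250548615520/48 = 33868773757191046886429490.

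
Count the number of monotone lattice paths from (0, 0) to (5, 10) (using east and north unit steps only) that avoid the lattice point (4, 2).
Number of paths = 2868

Total paths from (0, 0) to (5, 10): C(15, 5) = 3003. Paths through (4, 2): (paths (0, 0) → (4, 2)) × (paths (4, 2) → (5, 10)) = C(6, 4) · C(9, 1) = 15 · 9 = 135. Avoidance count = 3003 − 135 = 2868.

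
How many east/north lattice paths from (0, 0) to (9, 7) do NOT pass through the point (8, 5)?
Number of paths = 7579

Total paths from (0, 0) to (9, 7): C(16, 9) = 11440. Paths through (8, 5): (paths (0, 0) → (8, 5)) × (paths (8, 5) → (9, 7)) = C(13, 8) · C(3, 1) = 1287 · 3 = 3861. Avoidance count = 11440 − 3861 = 7579.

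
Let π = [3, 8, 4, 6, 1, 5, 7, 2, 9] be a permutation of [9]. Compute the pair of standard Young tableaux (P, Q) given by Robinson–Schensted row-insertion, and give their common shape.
P = [1, 2, 5, 7, 9] / [3, 4] / [6] / [8];  Q = [1, 2, 4, 7, 9] / [3, 6] / [5] / [8];  common shape = (5, 2, 1, 1)

Row-insert the values π_1, π_2, … into P one at a time, bumping the leftmost entry strictly greater than the inserted value down to the next row. The recording tableau Q records, in position (i, j), the step at which that cell was added to P.
  Insert 3 (step 1): P = [3];  Q = [1]
  Insert 8 (step 2): P = [3, 8];  Q = [1, 2]
  Insert 4 (step 3): P = [3, 4] / [8];  Q = [1, 2] / [3]
  Insert 6 (step 4): P = [3, 4, 6] / [8];  Q = [1, 2, 4] / [3]
  Insert 1 (step 5): P = [1, 4, 6] / [3] / [8];  Q = [1, 2, 4] / [3] / [5]
  Insert 5 (step 6): P = [1, 4, 5] / [3, 6] / [8];  Q = [1, 2, 4] / [3, 6] / [5]
  Insert 7 (step 7): P = [1, 4, 5, 7] / [3, 6] / [8];  Q = [1, 2, 4, 7] / [3, 6] / [5]
  Insert 2 (step 8): P = [1, 2, 5, 7] / [3, 4] / [6] / [8];  Q = [1, 2, 4, 7] / [3, 6] / [5] / [8]
  Insert 9 (step 9): P = [1, 2, 5, 7, 9] / [3, 4] / [6] / [8];  Q = [1, 2, 4, 7, 9] / [3, 6] / [5] / [8]
Final shape: (5, 2, 1, 1).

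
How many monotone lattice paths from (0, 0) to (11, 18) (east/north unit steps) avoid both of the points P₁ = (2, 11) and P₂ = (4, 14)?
Number of paths = 32952570

Inclusion–exclusion. Total paths: C(29, 11) = 34597290. Through P₁: C(13, 2)·C(16, 9) = 892320. Through P₂: C(18, 4)·C(11, 7) = 1009800. Since P₁ is strictly southwest of P₂, a monotone path through both must visit P₁ then P₂; paths through both = C(13, 2)·C(5, 2)·C(11, 7) = 257400. Avoid both = 34597290 − 892320 − 1009800 + 257400 = 32952570.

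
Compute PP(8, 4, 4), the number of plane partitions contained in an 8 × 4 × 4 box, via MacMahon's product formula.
PP(8, 4, 4) = 184225041

Evaluate the triple product over i = 1..8, j = 1..4, k = 1..4. The factors are (2/1) · (3/2) · (4/3) · (5/4) · (3/2) · (4/3) · (5/4) · (6/5) · … (128 factors total). The numerators and denominators telescope so the product is an integer; carrying out the multiplication exactly gives PP(8, 4, 4) = 184225041.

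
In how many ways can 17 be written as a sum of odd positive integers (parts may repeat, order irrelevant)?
p_odd(17) = 38

Enumerate partitions using only odd parts via the recurrence o(n, m) = o(n, m−2) + o(n−m, m) over odd m, starting from the largest odd part ≤ n. This gives p_odd(17) = 38. (Euler's theorem: equals the count of distinct-part partitions.)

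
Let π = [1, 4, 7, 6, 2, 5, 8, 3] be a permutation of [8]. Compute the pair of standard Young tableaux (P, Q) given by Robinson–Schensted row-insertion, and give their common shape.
P = [1, 2, 3, 8] / [4, 5] / [6] / [7];  Q = [1, 2, 3, 7] / [4, 6] / [5] / [8];  common shape = (4, 2, 1, 1)

Row-insert the values π_1, π_2, … into P one at a time, bumping the leftmost entry strictly greater than the inserted value down to the next row. The recording tableau Q records, in position (i, j), the step at which that cell was added to P.
  Insert 1 (step 1): P = [1];  Q = [1]
  Insert 4 (step 2): P = [1, 4];  Q = [1, 2]
  Insert 7 (step 3): P = [1, 4, 7];  Q = [1, 2, 3]
  Insert 6 (step 4): P = [1, 4, 6] / [7];  Q = [1, 2, 3] / [4]
  Insert 2 (step 5): P = [1, 2, 6] / [4] / [7];  Q = [1, 2, 3] / [4] / [5]
  Insert 5 (step 6): P = [1, 2, 5] / [4, 6] / [7];  Q = [1, 2, 3] / [4, 6] / [5]
  Insert 8 (step 7): P = [1, 2, 5, 8] / [4, 6] / [7];  Q = [1, 2, 3, 7] / [4, 6] / [5]
  Insert 3 (step 8): P = [1, 2, 3, 8] / [4, 5] / [6] / [7];  Q = [1, 2, 3, 7] / [4, 6] / [5] / [8]
Final shape: (4, 2, 1, 1).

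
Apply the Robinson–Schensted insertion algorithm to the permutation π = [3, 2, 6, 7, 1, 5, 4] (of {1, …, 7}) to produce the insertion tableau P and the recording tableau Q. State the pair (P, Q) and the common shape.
P = [1, 4, 7] / [2, 5] / [3, 6];  Q = [1, 3, 4] / [2, 6] / [5, 7];  common shape = (3, 2, 2)

Row-insert the values π_1, π_2, … into P one at a time, bumping the leftmost entry strictly greater than the inserted value down to the next row. The recording tableau Q records, in position (i, j), the step at which that cell was added to P.
  Insert 3 (step 1): P = [3];  Q = [1]
  Insert 2 (step 2): P = [2] / [3];  Q = [1] / [2]
  Insert 6 (step 3): P = [2, 6] / [3];  Q = [1, 3] / [2]
  Insert 7 (step 4): P = [2, 6, 7] / [3];  Q = [1, 3, 4] / [2]
  Insert 1 (step 5): P = [1, 6, 7] / [2] / [3];  Q = [1, 3, 4] / [2] / [5]
  Insert 5 (step 6): P = [1, 5, 7] / [2, 6] / [3];  Q = [1, 3, 4] / [2, 6] / [5]
  Insert 4 (step 7): P = [1, 4, 7] / [2, 5] / [3, 6];  Q = [1, 3, 4] / [2, 6] / [5, 7]
Final shape: (3, 2, 2).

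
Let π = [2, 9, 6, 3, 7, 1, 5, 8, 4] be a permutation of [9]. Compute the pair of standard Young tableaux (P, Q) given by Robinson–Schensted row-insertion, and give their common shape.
P = [1, 3, 4, 8] / [2, 5] / [6, 7] / [9];  Q = [1, 2, 5, 8] / [3, 7] / [4, 9] / [6];  common shape = (4, 2, 2, 1)

Row-insert the values π_1, π_2, … into P one at a time, bumping the leftmost entry strictly greater than the inserted value down to the next row. The recording tableau Q records, in position (i, j), the step at which that cell was added to P.
  Insert 2 (step 1): P = [2];  Q = [1]
  Insert 9 (step 2): P = [2, 9];  Q = [1, 2]
  Insert 6 (step 3): P = [2, 6] / [9];  Q = [1, 2] / [3]
  Insert 3 (step 4): P = [2, 3] / [6] / [9];  Q = [1, 2] / [3] / [4]
  Insert 7 (step 5): P = [2, 3, 7] / [6] / [9];  Q = [1, 2, 5] / [3] / [4]
  Insert 1 (step 6): P = [1, 3, 7] / [2] / [6] / [9];  Q = [1, 2, 5] / [3] / [4] / [6]
  Insert 5 (step 7): P = [1, 3, 5] / [2, 7] / [6] / [9];  Q = [1, 2, 5] / [3, 7] / [4] / [6]
  Insert 8 (step 8): P = [1, 3, 5, 8] / [2, 7] / [6] / [9];  Q = [1, 2, 5, 8] / [3, 7] / [4] / [6]
  Insert 4 (step 9): P = [1, 3, 4, 8] / [2, 5] / [6, 7] / [9];  Q = [1, 2, 5, 8] / [3, 7] / [4, 9] / [6]
Final shape: (4, 2, 2, 1).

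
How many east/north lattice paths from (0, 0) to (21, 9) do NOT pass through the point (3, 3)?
Number of paths = 11615230

Total paths from (0, 0) to (21, 9): C(30, 21) = 14307150. Paths through (3, 3): (paths (0, 0) → (3, 3)) × (paths (3, 3) → (21, 9)) = C(6, 3) · C(24, 18) = 20 · 134596 = 2691920. Avoidance count = 14307150 − 2691920 = 11615230.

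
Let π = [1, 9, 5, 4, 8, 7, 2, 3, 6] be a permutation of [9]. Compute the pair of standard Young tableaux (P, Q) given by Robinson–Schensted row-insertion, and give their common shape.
P = [1, 2, 3, 6] / [4, 7] / [5, 8] / [9];  Q = [1, 2, 5, 9] / [3, 6] / [4, 8] / [7];  common shape = (4, 2, 2, 1)

Row-insert the values π_1, π_2, … into P one at a time, bumping the leftmost entry strictly greater than the inserted value down to the next row. The recording tableau Q records, in position (i, j), the step at which that cell was added to P.
  Insert 1 (step 1): P = [1];  Q = [1]
  Insert 9 (step 2): P = [1, 9];  Q = [1, 2]
  Insert 5 (step 3): P = [1, 5] / [9];  Q = [1, 2] / [3]
  Insert 4 (step 4): P = [1, 4] / [5] / [9];  Q = [1, 2] / [3] / [4]
  Insert 8 (step 5): P = [1, 4, 8] / [5] / [9];  Q = [1, 2, 5] / [3] / [4]
  Insert 7 (step 6): P = [1, 4, 7] / [5, 8] / [9];  Q = [1, 2, 5] / [3, 6] / [4]
  Insert 2 (step 7): P = [1, 2, 7] / [4, 8] / [5] / [9];  Q = [1, 2, 5] / [3, 6] / [4] / [7]
  Insert 3 (step 8): P = [1, 2, 3] / [4, 7] / [5, 8] / [9];  Q = [1, 2, 5] / [3, 6] / [4, 8] / [7]
  Insert 6 (step 9): P = [1, 2, 3, 6] / [4, 7] / [5, 8] / [9];  Q = [1, 2, 5, 9] / [3, 6] / [4, 8] / [7]
Final shape: (4, 2, 2, 1).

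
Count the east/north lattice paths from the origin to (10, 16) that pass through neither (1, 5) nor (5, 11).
Number of paths = 3520759

Inclusion–exclusion. Total paths: C(26, 10) = 5311735. Through P₁: C(6, 1)·C(20, 9) = 1007760. Through P₂: C(16, 5)·C(10, 5) = 1100736. Since P₁ is strictly southwest of P₂, a monotone path through both must visit P₁ then P₂; paths through both = C(6, 1)·C(10, 4)·C(10, 5) = 317520. Avoid both = 5311735 − 1007760 − 1100736 + 317520 = 3520759.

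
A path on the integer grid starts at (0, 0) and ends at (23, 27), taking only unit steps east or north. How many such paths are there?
Number of paths = 108043253365600

A monotone lattice path from (0, 0) to (23, 27) consists of 23 east steps and 27 north steps in some order, so it is determined by which 23 of the 50 steps are east. The count is C(50, 23) = 108043253365600.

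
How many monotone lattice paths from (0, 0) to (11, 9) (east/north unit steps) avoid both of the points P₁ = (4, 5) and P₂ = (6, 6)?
Number of paths = 95804

Inclusion–exclusion. Total paths: C(20, 11) = 167960. Through P₁: C(9, 4)·C(11, 7) = 41580. Through P₂: C(12, 6)·C(8, 5) = 51744. Since P₁ is strictly southwest of P₂, a monotone path through both must visit P₁ then P₂; paths through both = C(9, 4)·C(3, 2)·C(8, 5) = 21168. Avoid both = 167960 − 41580 − 51744 + 21168 = 95804.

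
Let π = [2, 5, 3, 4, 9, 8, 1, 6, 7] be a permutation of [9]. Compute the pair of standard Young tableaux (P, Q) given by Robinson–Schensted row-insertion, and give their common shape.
P = [1, 3, 4, 6, 7] / [2, 8] / [5, 9];  Q = [1, 2, 4, 5, 9] / [3, 6] / [7, 8];  common shape = (5, 2, 2)

Row-insert the values π_1, π_2, … into P one at a time, bumping the leftmost entry strictly greater than the inserted value down to the next row. The recording tableau Q records, in position (i, j), the step at which that cell was added to P.
  Insert 2 (step 1): P = [2];  Q = [1]
  Insert 5 (step 2): P = [2, 5];  Q = [1, 2]
  Insert 3 (step 3): P = [2, 3] / [5];  Q = [1, 2] / [3]
  Insert 4 (step 4): P = [2, 3, 4] / [5];  Q = [1, 2, 4] / [3]
  Insert 9 (step 5): P = [2, 3, 4, 9] / [5];  Q = [1, 2, 4, 5] / [3]
  Insert 8 (step 6): P = [2, 3, 4, 8] / [5, 9];  Q = [1, 2, 4, 5] / [3, 6]
  Insert 1 (step 7): P = [1, 3, 4, 8] / [2, 9] / [5];  Q = [1, 2, 4, 5] / [3, 6] / [7]
  Insert 6 (step 8): P = [1, 3, 4, 6] / [2, 8] / [5, 9];  Q = [1, 2, 4, 5] / [3, 6] / [7, 8]
  Insert 7 (step 9): P = [1, 3, 4, 6, 7] / [2, 8] / [5, 9];  Q = [1, 2, 4, 5, 9] / [3, 6] / [7, 8]
Final shape: (5, 2, 2).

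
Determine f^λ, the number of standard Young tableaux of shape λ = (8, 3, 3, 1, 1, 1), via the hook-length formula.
# SYT of shape (8, 3, 3, 1, 1, 1) = 1047200

Hook-length formula: f^λ = n! / Π hook(c), product over all cells c of the Young diagram. For λ = (8, 3, 3, 1, 1, 1), n = 17 boxes. Hook lengths by row (left-to-right, top-to-bottom): [13, 9, 8, 5, 4, 3, 2, 1]; [7, 3, 2]; [6, 2, 1]; [3]; [2]; [1]. Product of hooks = 339655680. So f^λ = 17! / 339655680 = 355687428096000 / 339655680 = 1047200.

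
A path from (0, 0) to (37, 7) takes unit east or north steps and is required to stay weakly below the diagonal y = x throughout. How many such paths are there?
Number of paths = 31261516

By the reflection principle (André's argument), the number of monotone paths to (37, 7) with n ≤ m that never go above y = x is C(44, 37) − C(44, 38) = 38320568 − 7059052 = 31261516.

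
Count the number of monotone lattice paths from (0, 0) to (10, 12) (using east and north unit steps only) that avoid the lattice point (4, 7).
Number of paths = 494186

Total paths from (0, 0) to (10, 12): C(22, 10) = 646646. Paths through (4, 7): (paths (0, 0) → (4, 7)) × (paths (4, 7) → (10, 12)) = C(11, 4) · C(11, 6) = 330 · 462 = 152460. Avoidance count = 646646 − 152460 = 494186.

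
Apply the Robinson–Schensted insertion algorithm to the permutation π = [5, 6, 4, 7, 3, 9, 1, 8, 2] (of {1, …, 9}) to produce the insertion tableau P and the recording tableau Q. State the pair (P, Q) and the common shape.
P = [1, 2, 7, 8] / [3, 6] / [4, 9] / [5];  Q = [1, 2, 4, 6] / [3, 8] / [5, 9] / [7];  common shape = (4, 2, 2, 1)

Row-insert the values π_1, π_2, … into P one at a time, bumping the leftmost entry strictly greater than the inserted value down to the next row. The recording tableau Q records, in position (i, j), the step at which that cell was added to P.
  Insert 5 (step 1): P = [5];  Q = [1]
  Insert 6 (step 2): P = [5, 6];  Q = [1, 2]
  Insert 4 (step 3): P = [4, 6] / [5];  Q = [1, 2] / [3]
  Insert 7 (step 4): P = [4, 6, 7] / [5];  Q = [1, 2, 4] / [3]
  Insert 3 (step 5): P = [3, 6, 7] / [4] / [5];  Q = [1, 2, 4] / [3] / [5]
  Insert 9 (step 6): P = [3, 6, 7, 9] / [4] / [5];  Q = [1, 2, 4, 6] / [3] / [5]
  Insert 1 (step 7): P = [1, 6, 7, 9] / [3] / [4] / [5];  Q = [1, 2, 4, 6] / [3] / [5] / [7]
  Insert 8 (step 8): P = [1, 6, 7, 8] / [3, 9] / [4] / [5];  Q = [1, 2, 4, 6] / [3, 8] / [5] / [7]
  Insert 2 (step 9): P = [1, 2, 7, 8] / [3, 6] / [4, 9] / [5];  Q = [1, 2, 4, 6] / [3, 8] / [5, 9] / [7]
Final shape: (4, 2, 2, 1).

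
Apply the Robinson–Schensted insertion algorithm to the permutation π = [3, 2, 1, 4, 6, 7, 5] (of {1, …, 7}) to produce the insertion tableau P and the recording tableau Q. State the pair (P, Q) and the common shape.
P = [1, 4, 5, 7] / [2, 6] / [3];  Q = [1, 4, 5, 6] / [2, 7] / [3];  common shape = (4, 2, 1)

Row-insert the values π_1, π_2, … into P one at a time, bumping the leftmost entry strictly greater than the inserted value down to the next row. The recording tableau Q records, in position (i, j), the step at which that cell was added to P.
  Insert 3 (step 1): P = [3];  Q = [1]
  Insert 2 (step 2): P = [2] / [3];  Q = [1] / [2]
  Insert 1 (step 3): P = [1] / [2] / [3];  Q = [1] / [2] / [3]
  Insert 4 (step 4): P = [1, 4] / [2] / [3];  Q = [1, 4] / [2] / [3]
  Insert 6 (step 5): P = [1, 4, 6] / [2] / [3];  Q = [1, 4, 5] / [2] / [3]
  Insert 7 (step 6): P = [1, 4, 6, 7] / [2] / [3];  Q = [1, 4, 5, 6] / [2] / [3]
  Insert 5 (step 7): P = [1, 4, 5, 7] / [2, 6] / [3];  Q = [1, 4, 5, 6] / [2, 7] / [3]
Final shape: (4, 2, 1).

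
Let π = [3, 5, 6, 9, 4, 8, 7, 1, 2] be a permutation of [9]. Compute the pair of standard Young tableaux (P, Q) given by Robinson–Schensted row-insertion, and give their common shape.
P = [1, 2, 6, 7] / [3, 4] / [5, 8] / [9];  Q = [1, 2, 3, 4] / [5, 6] / [7, 9] / [8];  common shape = (4, 2, 2, 1)

Row-insert the values π_1, π_2, … into P one at a time, bumping the leftmost entry strictly greater than the inserted value down to the next row. The recording tableau Q records, in position (i, j), the step at which that cell was added to P.
  Insert 3 (step 1): P = [3];  Q = [1]
  Insert 5 (step 2): P = [3, 5];  Q = [1, 2]
  Insert 6 (step 3): P = [3, 5, 6];  Q = [1, 2, 3]
  Insert 9 (step 4): P = [3, 5, 6, 9];  Q = [1, 2, 3, 4]
  Insert 4 (step 5): P = [3, 4, 6, 9] / [5];  Q = [1, 2, 3, 4] / [5]
  Insert 8 (step 6): P = [3, 4, 6, 8] / [5, 9];  Q = [1, 2, 3, 4] / [5, 6]
  Insert 7 (step 7): P = [3, 4, 6, 7] / [5, 8] / [9];  Q = [1, 2, 3, 4] / [5, 6] / [7]
  Insert 1 (step 8): P = [1, 4, 6, 7] / [3, 8] / [5] / [9];  Q = [1, 2, 3, 4] / [5, 6] / [7] / [8]
  Insert 2 (step 9): P = [1, 2, 6, 7] / [3, 4] / [5, 8] / [9];  Q = [1, 2, 3, 4] / [5, 6] / [7, 9] / [8]
Final shape: (4, 2, 2, 1).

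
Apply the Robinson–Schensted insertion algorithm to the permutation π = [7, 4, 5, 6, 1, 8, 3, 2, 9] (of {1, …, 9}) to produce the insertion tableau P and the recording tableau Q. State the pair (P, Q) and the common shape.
P = [1, 2, 6, 8, 9] / [3, 5] / [4] / [7];  Q = [1, 3, 4, 6, 9] / [2, 7] / [5] / [8];  common shape = (5, 2, 1, 1)

Row-insert the values π_1, π_2, … into P one at a time, bumping the leftmost entry strictly greater than the inserted value down to the next row. The recording tableau Q records, in position (i, j), the step at which that cell was added to P.
  Insert 7 (step 1): P = [7];  Q = [1]
  Insert 4 (step 2): P = [4] / [7];  Q = [1] / [2]
  Insert 5 (step 3): P = [4, 5] / [7];  Q = [1, 3] / [2]
  Insert 6 (step 4): P = [4, 5, 6] / [7];  Q = [1, 3, 4] / [2]
  Insert 1 (step 5): P = [1, 5, 6] / [4] / [7];  Q = [1, 3, 4] / [2] / [5]
  Insert 8 (step 6): P = [1, 5, 6, 8] / [4] / [7];  Q = [1, 3, 4, 6] / [2] / [5]
  Insert 3 (step 7): P = [1, 3, 6, 8] / [4, 5] / [7];  Q = [1, 3, 4, 6] / [2, 7] / [5]
  Insert 2 (step 8): P = [1, 2, 6, 8] / [3, 5] / [4] / [7];  Q = [1, 3, 4, 6] / [2, 7] / [5] / [8]
  Insert 9 (step 9): P = [1, 2, 6, 8, 9] / [3, 5] / [4] / [7];  Q = [1, 3, 4, 6, 9] / [2, 7] / [5] / [8]
Final shape: (5, 2, 1, 1).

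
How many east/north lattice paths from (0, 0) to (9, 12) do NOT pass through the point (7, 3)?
Number of paths = 287330

Total paths from (0, 0) to (9, 12): C(21, 9) = 293930. Paths through (7, 3): (paths (0, 0) → (7, 3)) × (paths (7, 3) → (9, 12)) = C(10, 7) · C(11, 2) = 120 · 55 = 6600. Avoidance count = 293930 − 6600 = 287330.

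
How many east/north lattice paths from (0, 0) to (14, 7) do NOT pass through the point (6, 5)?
Number of paths = 95490

Total paths from (0, 0) to (14, 7): C(21, 14) = 116280. Paths through (6, 5): (paths (0, 0) → (6, 5)) × (paths (6, 5) → (14, 7)) = C(11, 6) · C(10, 8) = 462 · 45 = 20790. Avoidance count = 116280 − 20790 = 95490.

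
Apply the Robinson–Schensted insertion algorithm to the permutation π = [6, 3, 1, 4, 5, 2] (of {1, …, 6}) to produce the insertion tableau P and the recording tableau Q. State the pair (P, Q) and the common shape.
P = [1, 2, 5] / [3, 4] / [6];  Q = [1, 4, 5] / [2, 6] / [3];  common shape = (3, 2, 1)

Row-insert the values π_1, π_2, … into P one at a time, bumping the leftmost entry strictly greater than the inserted value down to the next row. The recording tableau Q records, in position (i, j), the step at which that cell was added to P.
  Insert 6 (step 1): P = [6];  Q = [1]
  Insert 3 (step 2): P = [3] / [6];  Q = [1] / [2]
  Insert 1 (step 3): P = [1] / [3] / [6];  Q = [1] / [2] / [3]
  Insert 4 (step 4): P = [1, 4] / [3] / [6];  Q = [1, 4] / [2] / [3]
  Insert 5 (step 5): P = [1, 4, 5] / [3] / [6];  Q = [1, 4, 5] / [2] / [3]
  Insert 2 (step 6): P = [1, 2, 5] / [3, 4] / [6];  Q = [1, 4, 5] / [2, 6] / [3]
Final shape: (3, 2, 1).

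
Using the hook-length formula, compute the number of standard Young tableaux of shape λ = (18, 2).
# SYT of shape (18, 2) = 170

Hook-length formula: f^λ = n! / Π hook(c), product over all cells c of the Young diagram. For λ = (18, 2), n = 20 boxes. Hook lengths by row (left-to-right, top-to-bottom): [19, 18, 16, 15, 14, 13, 12, 11, 10, 9, 8, 7, 6, 5, 4, 3, 2, 1]; [2, 1]. Product of hooks = 14311188283392000. So f^λ = 20! / 14311188283392000 = 2432902008176640000 / 14311188283392000 = 170.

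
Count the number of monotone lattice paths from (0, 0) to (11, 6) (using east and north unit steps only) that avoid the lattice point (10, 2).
Number of paths = 12046

Total paths from (0, 0) to (11, 6): C(17, 11) = 12376. Paths through (10, 2): (paths (0, 0) → (10, 2)) × (paths (10, 2) → (11, 6)) = C(12, 10) · C(5, 1) = 66 · 5 = 330. Avoidance count = 12376 − 330 = 12046.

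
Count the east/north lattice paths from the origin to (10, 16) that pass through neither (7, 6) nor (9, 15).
Number of paths = 2394711

Inclusion–exclusion. Total paths: C(26, 10) = 5311735. Through P₁: C(13, 7)·C(13, 3) = 490776. Through P₂: C(24, 9)·C(2, 1) = 2615008. Since P₁ is strictly southwest of P₂, a monotone path through both must visit P₁ then P₂; paths through both = C(13, 7)·C(11, 2)·C(2, 1) = 188760. Avoid both = 5311735 − 490776 − 2615008 + 188760 = 2394711.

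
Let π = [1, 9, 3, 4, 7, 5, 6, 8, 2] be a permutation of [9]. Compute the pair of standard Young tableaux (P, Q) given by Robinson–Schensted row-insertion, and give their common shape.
P = [1, 2, 4, 5, 6, 8] / [3] / [7] / [9];  Q = [1, 2, 4, 5, 7, 8] / [3] / [6] / [9];  common shape = (6, 1, 1, 1)

Row-insert the values π_1, π_2, … into P one at a time, bumping the leftmost entry strictly greater than the inserted value down to the next row. The recording tableau Q records, in position (i, j), the step at which that cell was added to P.
  Insert 1 (step 1): P = [1];  Q = [1]
  Insert 9 (step 2): P = [1, 9];  Q = [1, 2]
  Insert 3 (step 3): P = [1, 3] / [9];  Q = [1, 2] / [3]
  Insert 4 (step 4): P = [1, 3, 4] / [9];  Q = [1, 2, 4] / [3]
  Insert 7 (step 5): P = [1, 3, 4, 7] / [9];  Q = [1, 2, 4, 5] / [3]
  Insert 5 (step 6): P = [1, 3, 4, 5] / [7] / [9];  Q = [1, 2, 4, 5] / [3] / [6]
  Insert 6 (step 7): P = [1, 3, 4, 5, 6] / [7] / [9];  Q = [1, 2, 4, 5, 7] / [3] / [6]
  Insert 8 (step 8): P = [1, 3, 4, 5, 6, 8] / [7] / [9];  Q = [1, 2, 4, 5, 7, 8] / [3] / [6]
  Insert 2 (step 9): P = [1, 2, 4, 5, 6, 8] / [3] / [7] / [9];  Q = [1, 2, 4, 5, 7, 8] / [3] / [6] / [9]
Final shape: (6, 1, 1, 1).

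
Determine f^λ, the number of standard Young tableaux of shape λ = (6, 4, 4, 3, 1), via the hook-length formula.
# SYT of shape (6, 4, 4, 3, 1) = 7088796

Hook-length formula: f^λ = n! / Π hook(c), product over all cells c of the Young diagram. For λ = (6, 4, 4, 3, 1), n = 18 boxes. Hook lengths by row (left-to-right, top-to-bottom): [10, 8, 7, 5, 2, 1]; [7, 5, 4, 2]; [6, 4, 3, 1]; [4, 2, 1]; [1]. Product of hooks = 903168000. So f^λ = 18! / 903168000 = 6402373705728000 / 903168000 = 7088796.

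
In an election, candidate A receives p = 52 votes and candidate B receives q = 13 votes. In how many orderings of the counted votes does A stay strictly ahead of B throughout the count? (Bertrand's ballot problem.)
Strict-lead orderings = 9852644109168

Total orderings of the 65 votes with 52 for A: C(65, 52) = 16421073515280. By the Bertrand ballot formula (Cycle Lemma / reflection principle), the number of orderings in which A is strictly ahead of B throughout is (p − q)/(p + q) · C(p + q, p) = (52 − 13)/(52 + 13) · 16421073515280 = 9852644109168.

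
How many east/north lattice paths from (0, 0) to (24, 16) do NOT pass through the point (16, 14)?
Number of paths = 56308081275

Total paths from (0, 0) to (24, 16): C(40, 24) = 62852101650. Paths through (16, 14): (paths (0, 0) → (16, 14)) × (paths (16, 14) → (24, 16)) = C(30, 16) · C(10, 8) = 145422675 · 45 = 6544020375. Avoidance count = 62852101650 − 6544020375 = 56308081275.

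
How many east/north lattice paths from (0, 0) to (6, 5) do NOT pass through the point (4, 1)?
Number of paths = 387

Total paths from (0, 0) to (6, 5): C(11, 6) = 462. Paths through (4, 1): (paths (0, 0) → (4, 1)) × (paths (4, 1) → (6, 5)) = C(5, 4) · C(6, 2) = 5 · 15 = 75. Avoidance count = 462 − 75 = 387.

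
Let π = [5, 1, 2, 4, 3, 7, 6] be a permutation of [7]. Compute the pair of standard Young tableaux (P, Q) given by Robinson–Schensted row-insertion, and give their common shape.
P = [1, 2, 3, 6] / [4, 7] / [5];  Q = [1, 3, 4, 6] / [2, 7] / [5];  common shape = (4, 2, 1)

Row-insert the values π_1, π_2, … into P one at a time, bumping the leftmost entry strictly greater than the inserted value down to the next row. The recording tableau Q records, in position (i, j), the step at which that cell was added to P.
  Insert 5 (step 1): P = [5];  Q = [1]
  Insert 1 (step 2): P = [1] / [5];  Q = [1] / [2]
  Insert 2 (step 3): P = [1, 2] / [5];  Q = [1, 3] / [2]
  Insert 4 (step 4): P = [1, 2, 4] / [5];  Q = [1, 3, 4] / [2]
  Insert 3 (step 5): P = [1, 2, 3] / [4] / [5];  Q = [1, 3, 4] / [2] / [5]
  Insert 7 (step 6): P = [1, 2, 3, 7] / [4] / [5];  Q = [1, 3, 4, 6] / [2] / [5]
  Insert 6 (step 7): P = [1, 2, 3, 6] / [4, 7] / [5];  Q = [1, 3, 4, 6] / [2, 7] / [5]
Final shape: (4, 2, 1).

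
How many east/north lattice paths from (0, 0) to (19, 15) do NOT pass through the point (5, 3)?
Number of paths = 1315136320

Total paths from (0, 0) to (19, 15): C(34, 19) = 1855967520. Paths through (5, 3): (paths (0, 0) → (5, 3)) × (paths (5, 3) → (19, 15)) = C(8, 5) · C(26, 14) = 56 · 9657700 = 540831200. Avoidance count = 1855967520 − 540831200 = 1315136320.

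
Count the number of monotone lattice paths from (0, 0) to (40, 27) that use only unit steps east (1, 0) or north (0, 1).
Number of paths = 4105075349580976232

A monotone lattice path from (0, 0) to (40, 27) consists of 40 east steps and 27 north steps in some order, so it is determined by which 40 of the 67 steps are east. The count is C(67, 40) = 4105075349580976232.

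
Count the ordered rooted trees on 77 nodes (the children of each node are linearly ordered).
C_76 = 4790408930363303911328386208394864461024520

These ordered rooted trees are counted by the Catalan number C_n = (1/(n + 1)) · C(2n, n). For n = 76: C_76 = (1/77) · C(152, 76) = 368861487637974401172285738046404563498888040/77 = 4790408930363303911328386208394864461024520.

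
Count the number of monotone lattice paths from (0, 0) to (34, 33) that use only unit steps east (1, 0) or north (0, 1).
Number of paths = 14226520737620288370

A monotone lattice path from (0, 0) to (34, 33) consists of 34 east steps and 33 north steps in some order, so it is determined by which 34 of the 67 steps are east. The count is C(67, 34) = 14226520737620288370.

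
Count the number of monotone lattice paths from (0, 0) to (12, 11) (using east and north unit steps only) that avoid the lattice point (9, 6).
Number of paths = 1071798

Total paths from (0, 0) to (12, 11): C(23, 12) = 1352078. Paths through (9, 6): (paths (0, 0) → (9, 6)) × (paths (9, 6) → (12, 11)) = C(15, 9) · C(8, 3) = 5005 · 56 = 280280. Avoidance count = 1352078 − 280280 = 1071798.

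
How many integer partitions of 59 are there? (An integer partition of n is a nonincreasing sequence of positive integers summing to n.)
p(59) = 831820

Compute p(n) via the recurrence p(n, m) = p(n, m−1) + p(n−m, m), where p(n, m) counts partitions of n with all parts ≤ m and p(n) = p(n, n). The base cases are p(0, m) = 1 and p(n, 0) = 0 for n > 0. Filling the table yields p(59) = 831820. (Euler's pentagonal recurrence is an alternative.)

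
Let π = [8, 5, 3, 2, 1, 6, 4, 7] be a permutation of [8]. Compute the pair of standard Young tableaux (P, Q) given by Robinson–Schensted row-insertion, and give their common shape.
P = [1, 4, 7] / [2, 6] / [3] / [5] / [8];  Q = [1, 6, 8] / [2, 7] / [3] / [4] / [5];  common shape = (3, 2, 1, 1, 1)

Row-insert the values π_1, π_2, … into P one at a time, bumping the leftmost entry strictly greater than the inserted value down to the next row. The recording tableau Q records, in position (i, j), the step at which that cell was added to P.
  Insert 8 (step 1): P = [8];  Q = [1]
  Insert 5 (step 2): P = [5] / [8];  Q = [1] / [2]
  Insert 3 (step 3): P = [3] / [5] / [8];  Q = [1] / [2] / [3]
  Insert 2 (step 4): P = [2] / [3] / [5] / [8];  Q = [1] / [2] / [3] / [4]
  Insert 1 (step 5): P = [1] / [2] / [3] / [5] / [8];  Q = [1] / [2] / [3] / [4] / [5]
  Insert 6 (step 6): P = [1, 6] / [2] / [3] / [5] / [8];  Q = [1, 6] / [2] / [3] / [4] / [5]
  Insert 4 (step 7): P = [1, 4] / [2, 6] / [3] / [5] / [8];  Q = [1, 6] / [2, 7] / [3] / [4] / [5]
  Insert 7 (step 8): P = [1, 4, 7] / [2, 6] / [3] / [5] / [8];  Q = [1, 6, 8] / [2, 7] / [3] / [4] / [5]
Final shape: (3, 2, 1, 1, 1).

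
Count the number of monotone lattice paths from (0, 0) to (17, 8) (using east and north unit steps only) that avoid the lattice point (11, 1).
Number of paths = 1060983

Total paths from (0, 0) to (17, 8): C(25, 17) = 1081575. Paths through (11, 1): (paths (0, 0) → (11, 1)) × (paths (11, 1) → (17, 8)) = C(12, 11) · C(13, 6) = 12 · 1716 = 20592. Avoidance count = 1081575 − 20592 = 1060983.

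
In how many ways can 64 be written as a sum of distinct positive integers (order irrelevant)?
q(64) = 16444

A partition into distinct parts is a strictly decreasing sequence summing to n. The recurrence d(n, m) = d(n, m−1) + d(n−m, m−1) (use part m at most once) with q(n) = d(n, n) gives q(64) = 16444. (Euler's theorem: # distinct-part partitions = # odd-part partitions.)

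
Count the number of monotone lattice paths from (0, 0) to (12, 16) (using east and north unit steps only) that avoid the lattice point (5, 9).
Number of paths = 23550891

Total paths from (0, 0) to (12, 16): C(28, 12) = 30421755. Paths through (5, 9): (paths (0, 0) → (5, 9)) × (paths (5, 9) → (12, 16)) = C(14, 5) · C(14, 7) = 2002 · 3432 = 6870864. Avoidance count = 30421755 − 6870864 = 23550891.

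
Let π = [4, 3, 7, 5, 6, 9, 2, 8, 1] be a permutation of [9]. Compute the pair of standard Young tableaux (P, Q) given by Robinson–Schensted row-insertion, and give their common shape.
P = [1, 5, 6, 8] / [2, 7, 9] / [3] / [4];  Q = [1, 3, 5, 6] / [2, 4, 8] / [7] / [9];  common shape = (4, 3, 1, 1)

Row-insert the values π_1, π_2, … into P one at a time, bumping the leftmost entry strictly greater than the inserted value down to the next row. The recording tableau Q records, in position (i, j), the step at which that cell was added to P.
  Insert 4 (step 1): P = [4];  Q = [1]
  Insert 3 (step 2): P = [3] / [4];  Q = [1] / [2]
  Insert 7 (step 3): P = [3, 7] / [4];  Q = [1, 3] / [2]
  Insert 5 (step 4): P = [3, 5] / [4, 7];  Q = [1, 3] / [2, 4]
  Insert 6 (step 5): P = [3, 5, 6] / [4, 7];  Q = [1, 3, 5] / [2, 4]
  Insert 9 (step 6): P = [3, 5, 6, 9] / [4, 7];  Q = [1, 3, 5, 6] / [2, 4]
  Insert 2 (step 7): P = [2, 5, 6, 9] / [3, 7] / [4];  Q = [1, 3, 5, 6] / [2, 4] / [7]
  Insert 8 (step 8): P = [2, 5, 6, 8] / [3, 7, 9] / [4];  Q = [1, 3, 5, 6] / [2, 4, 8] / [7]
  Insert 1 (step 9): P = [1, 5, 6, 8] / [2, 7, 9] / [3] / [4];  Q = [1, 3, 5, 6] / [2, 4, 8] / [7] / [9]
Final shape: (4, 3, 1, 1).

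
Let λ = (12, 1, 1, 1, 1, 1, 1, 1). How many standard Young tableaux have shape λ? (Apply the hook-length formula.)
# SYT of shape (12, 1, 1, 1, 1, 1, 1, 1) = 31824

Hook-length formula: f^λ = n! / Π hook(c), product over all cells c of the Young diagram. For λ = (12, 1, 1, 1, 1, 1, 1, 1), n = 19 boxes. Hook lengths by row (left-to-right, top-to-bottom): [19, 11, 10, 9, 8, 7, 6, 5, 4, 3, 2, 1]; [7]; [6]; [5]; [4]; [3]; [2]; [1]. Product of hooks = 3822432768000. So f^λ = 19! / 3822432768000 = 121645100408832000 / 3822432768000 = 31824.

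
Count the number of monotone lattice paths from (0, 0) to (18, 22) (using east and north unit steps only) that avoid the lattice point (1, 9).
Number of paths = 112182663300

Total paths from (0, 0) to (18, 22): C(40, 18) = 113380261800. Paths through (1, 9): (paths (0, 0) → (1, 9)) × (paths (1, 9) → (18, 22)) = C(10, 1) · C(30, 17) = 10 · 119759850 = 1197598500. Avoidance count = 113380261800 − 1197598500 = 112182663300.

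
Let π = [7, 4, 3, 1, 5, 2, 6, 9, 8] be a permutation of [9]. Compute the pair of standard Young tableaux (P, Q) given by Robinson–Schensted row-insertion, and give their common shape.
P = [1, 2, 6, 8] / [3, 5, 9] / [4] / [7];  Q = [1, 5, 7, 8] / [2, 6, 9] / [3] / [4];  common shape = (4, 3, 1, 1)

Row-insert the values π_1, π_2, … into P one at a time, bumping the leftmost entry strictly greater than the inserted value down to the next row. The recording tableau Q records, in position (i, j), the step at which that cell was added to P.
  Insert 7 (step 1): P = [7];  Q = [1]
  Insert 4 (step 2): P = [4] / [7];  Q = [1] / [2]
  Insert 3 (step 3): P = [3] / [4] / [7];  Q = [1] / [2] / [3]
  Insert 1 (step 4): P = [1] / [3] / [4] / [7];  Q = [1] / [2] / [3] / [4]
  Insert 5 (step 5): P = [1, 5] / [3] / [4] / [7];  Q = [1, 5] / [2] / [3] / [4]
  Insert 2 (step 6): P = [1, 2] / [3, 5] / [4] / [7];  Q = [1, 5] / [2, 6] / [3] / [4]
  Insert 6 (step 7): P = [1, 2, 6] / [3, 5] / [4] / [7];  Q = [1, 5, 7] / [2, 6] / [3] / [4]
  Insert 9 (step 8): P = [1, 2, 6, 9] / [3, 5] / [4] / [7];  Q = [1, 5, 7, 8] / [2, 6] / [3] / [4]
  Insert 8 (step 9): P = [1, 2, 6, 8] / [3, 5, 9] / [4] / [7];  Q = [1, 5, 7, 8] / [2, 6, 9] / [3] / [4]
Final shape: (4, 3, 1, 1).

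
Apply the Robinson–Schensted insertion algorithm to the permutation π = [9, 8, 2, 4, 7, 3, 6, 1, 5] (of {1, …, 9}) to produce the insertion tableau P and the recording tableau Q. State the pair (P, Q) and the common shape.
P = [1, 3, 5] / [2, 6] / [4, 7] / [8] / [9];  Q = [1, 4, 5] / [2, 7] / [3, 9] / [6] / [8];  common shape = (3, 2, 2, 1, 1)

Row-insert the values π_1, π_2, … into P one at a time, bumping the leftmost entry strictly greater than the inserted value down to the next row. The recording tableau Q records, in position (i, j), the step at which that cell was added to P.
  Insert 9 (step 1): P = [9];  Q = [1]
  Insert 8 (step 2): P = [8] / [9];  Q = [1] / [2]
  Insert 2 (step 3): P = [2] / [8] / [9];  Q = [1] / [2] / [3]
  Insert 4 (step 4): P = [2, 4] / [8] / [9];  Q = [1, 4] / [2] / [3]
  Insert 7 (step 5): P = [2, 4, 7] / [8] / [9];  Q = [1, 4, 5] / [2] / [3]
  Insert 3 (step 6): P = [2, 3, 7] / [4] / [8] / [9];  Q = [1, 4, 5] / [2] / [3] / [6]
  Insert 6 (step 7): P = [2, 3, 6] / [4, 7] / [8] / [9];  Q = [1, 4, 5] / [2, 7] / [3] / [6]
  Insert 1 (step 8): P = [1, 3, 6] / [2, 7] / [4] / [8] / [9];  Q = [1, 4, 5] / [2, 7] / [3] / [6] / [8]
  Insert 5 (step 9): P = [1, 3, 5] / [2, 6] / [4, 7] / [8] / [9];  Q = [1, 4, 5] / [2, 7] / [3, 9] / [6] / [8]
Final shape: (3, 2, 2, 1, 1).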